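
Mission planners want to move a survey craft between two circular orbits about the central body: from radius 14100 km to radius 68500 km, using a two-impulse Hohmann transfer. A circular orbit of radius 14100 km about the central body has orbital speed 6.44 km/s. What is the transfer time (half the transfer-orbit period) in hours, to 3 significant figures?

From the circular-orbit relation v² = μ/r at r = 14100 km: μ = v²r = (6.44)² × 14100 = 5.84778×10^5 km³/s².
The Hohmann ellipse has a_t = (r₁ + r₂)/2 = 41300 km.
Transfer time t = π√(a_t³/μ) = π√((41300)³ / 5.84778×10^5) = 34480 s.
Converting: 34480 s ÷ 3600 s/hour = 9.58 hours.

t = 9.58 hours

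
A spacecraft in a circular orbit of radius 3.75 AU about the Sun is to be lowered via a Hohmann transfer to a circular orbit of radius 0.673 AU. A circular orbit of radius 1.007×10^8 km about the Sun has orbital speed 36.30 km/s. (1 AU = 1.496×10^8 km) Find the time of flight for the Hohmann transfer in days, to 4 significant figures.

From the circular-orbit relation v² = μ/r at r = 1.007×10^8 km: μ = v²r = (36.30)² × 1.007×10^8 = 1.32691×10^11 km³/s².
In km: r₁ = 3.75 × 1.496×10^8 = 5.610×10^8 km; r₂ = 0.673 × 1.496×10^8 = 1.006808×10^8 km.
Transfer-ellipse semi-major axis a_t = (r₁ + r₂)/2 = (5.610×10^8 + 1.006808×10^8)/2 = 3.308404×10^8 km.
By Kepler's third law the transfer-orbit period is T = 2π√(a_t³/μ), so t = T/2 = 5.190×10^7 s.
Converting: 5.190×10^7 s ÷ 86400 s/day = 600.7 days.

t = 600.7 days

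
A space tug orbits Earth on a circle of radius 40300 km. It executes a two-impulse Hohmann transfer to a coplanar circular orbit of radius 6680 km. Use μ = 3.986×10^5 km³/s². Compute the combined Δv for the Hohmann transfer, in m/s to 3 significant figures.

Transfer-ellipse semi-major axis a_t = (r₁ + r₂)/2 = (40300 + 6680)/2 = 23490 km.
At r₁ the circular-orbit speed is v₁ = √(μ/r₁) = 3.145 km/s.
Transfer-orbit speed at r₁ (vis-viva): v_a = √[μ(2/r₁ − 1/a_t)] = 1.677 km/s.
First burn Δv₁ = |v_a − v₁| = 1.468 km/s.
Circular speed at r₂: v₂ = √(μ/r₂) = 7.7247 km/s.
Transfer-orbit speed at r₂: v_p = √[μ(2/r₂ − 1/a_t)] = 10.118 km/s.
Second burn Δv₂ = |v₂ − v_p| = 2.393 km/s.
Δv = Δv₁ + Δv₂ = 1.468 + 2.393 = 3.861 km/s.

Δv = 3860 m/s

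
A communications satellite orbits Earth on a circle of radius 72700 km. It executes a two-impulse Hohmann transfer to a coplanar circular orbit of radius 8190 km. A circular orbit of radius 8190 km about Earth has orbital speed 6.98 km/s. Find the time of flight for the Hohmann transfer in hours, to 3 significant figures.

From the circular-orbit relation v² = μ/r at r = 8190 km: μ = v²r = (6.98)² × 8190 = 3.99020×10^5 km³/s².
Semi-major axis of the transfer orbit: a_t = (72700 + 8190)/2 = 40445 km.
Half the transfer-orbit period gives t = π√(a_t³/μ) = 40450 s.
Converting: 40450 s ÷ 3600 s/hour = 11.2 hours.

t = 11.2 hours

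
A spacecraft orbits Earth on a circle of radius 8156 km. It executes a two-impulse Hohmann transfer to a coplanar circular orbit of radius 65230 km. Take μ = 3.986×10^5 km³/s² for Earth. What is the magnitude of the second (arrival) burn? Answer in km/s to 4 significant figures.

Δv₂ = 1.307 km/s

The Hohmann ellipse has a_t = (r₁ + r₂)/2 = 36693 km.
Circular speed at r = 65230 km: v_c = √(μ/r) = 2.472 km/s.
Transfer-orbit speed at the same r (vis-viva, a = a_t): v_t = √[μ(2/r − 1/a_t)] = 1.165 km/s.
Δv₂ = |v_t − v_c| = |1.165 − 2.472| = 1.307 km/s.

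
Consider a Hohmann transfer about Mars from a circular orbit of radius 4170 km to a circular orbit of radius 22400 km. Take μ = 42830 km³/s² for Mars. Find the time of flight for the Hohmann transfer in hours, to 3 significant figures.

t = 6.46 hours

Semi-major axis of the transfer orbit: a_t = (4170 + 22400)/2 = 13285 km.
Half the transfer-orbit period gives t = π√(a_t³/μ) = 23240 s.
Converting: 23240 s ÷ 3600 s/hour = 6.46 hours.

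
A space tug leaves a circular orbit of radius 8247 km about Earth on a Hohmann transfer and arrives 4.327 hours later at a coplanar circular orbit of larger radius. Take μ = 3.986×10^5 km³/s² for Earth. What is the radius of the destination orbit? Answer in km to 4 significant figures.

Transfer time t = 4.327 hours = 15577.2 s, and t = π√(a_t³/μ).
So a_t = (μ t²/π²)^(1/3) = (3.986×10^5 × (15577.2)² / π²)^(1/3) = 21400 km.
Since a_t = (r₁ + r₂)/2, r₂ = 2a_t − r₁ = 2×21400 − 8247 = 34553 km.

r₂ = 34550 km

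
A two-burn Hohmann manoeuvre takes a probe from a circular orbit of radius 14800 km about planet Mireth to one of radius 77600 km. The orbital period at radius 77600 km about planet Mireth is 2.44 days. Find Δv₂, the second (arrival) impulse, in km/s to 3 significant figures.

Δv₂ = 1.00 km/s

From Kepler's third law T² = 4π²r³/μ at r = 77600 km, T = 2.44 days = 2.44 × 86400 s = 2.10816×10^5 s: μ = 4π²r³/T² = 4.15086×10^5 km³/s².
Transfer-ellipse semi-major axis a_t = (r₁ + r₂)/2 = (14800 + 77600)/2 = 46200 km.
Circular speed at r = 77600 km: v_c = √(μ/r) = 2.313 km/s.
Transfer-orbit speed at the same r (vis-viva, a = a_t): v_t = √[μ(2/r − 1/a_t)] = 1.309 km/s.
Δv₂ = |v_t − v_c| = |1.309 − 2.313| = 1.004 km/s.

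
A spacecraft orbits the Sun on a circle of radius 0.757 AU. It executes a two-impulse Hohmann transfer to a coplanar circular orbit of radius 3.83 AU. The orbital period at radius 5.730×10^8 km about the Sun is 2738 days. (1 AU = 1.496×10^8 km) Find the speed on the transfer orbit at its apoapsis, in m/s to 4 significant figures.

v = 8744 m/s

From Kepler's third law T² = 4π²r³/μ at r = 5.730×10^8 km, T = 2738 days = 2738 × 86400 s = 2.365632×10^8 s: μ = 4π²r³/T² = 1.32718×10^11 km³/s².
In km: r₁ = 0.757 × 1.496×10^8 = 1.132472×10^8 km; r₂ = 3.83 × 1.496×10^8 = 5.72968×10^8 km.
Transfer-ellipse semi-major axis a_t = (r₁ + r₂)/2 = (1.132472×10^8 + 5.72968×10^8)/2 = 3.431076×10^8 km.
At apoapsis, r = 5.72968×10^8 km.
Vis-viva: v = √[μ(2/r − 1/a_t)] = √[1.32718×10^11 × (2/5.72968×10^8 − 1/3.431076×10^8)] = 8.744 km/s.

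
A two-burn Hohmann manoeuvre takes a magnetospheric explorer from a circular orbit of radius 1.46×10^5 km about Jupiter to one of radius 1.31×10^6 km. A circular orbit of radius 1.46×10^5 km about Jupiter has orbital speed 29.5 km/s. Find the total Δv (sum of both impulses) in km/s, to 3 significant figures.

From the circular-orbit relation v² = μ/r at r = 1.46×10^5 km: μ = v²r = (29.5)² × 1.46×10^5 = 1.27056×10^8 km³/s².
The Hohmann ellipse has a_t = (r₁ + r₂)/2 = 7.280×10^5 km.
Circular speed at r₁: v₁ = √(μ/r₁) = √(1.27056×10^8/1.460×10^5) = 29.50 km/s.
Transfer-orbit speed at r₁ (vis-viva): v_p = √[μ(2/r₁ − 1/a_t)] = 39.57 km/s.
First burn Δv₁ = |v_p − v₁| = 10.07 km/s.
At r₂, v₂ = √(μ/r₂) = 9.848 km/s.
Transfer-orbit speed at r₂: v_a = √[μ(2/r₂ − 1/a_t)] = 4.410 km/s.
Second burn Δv₂ = |v₂ − v_a| = 5.438 km/s.
Total Δv = Δv₁ + Δv₂ = 15.51 km/s.

Δv = 15.5 km/s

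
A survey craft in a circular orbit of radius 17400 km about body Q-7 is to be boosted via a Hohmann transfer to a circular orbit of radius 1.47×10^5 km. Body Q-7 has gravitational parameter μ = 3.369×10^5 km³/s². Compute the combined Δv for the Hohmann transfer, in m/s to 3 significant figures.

Semi-major axis of the transfer orbit: a_t = (17400 + 1.470×10^5)/2 = 82200 km.
Circular speed at r₁: v₁ = √(μ/r₁) = √(3.369×10^5/17400) = 4.400 km/s.
Transfer-orbit speed at r₁ (vis-viva): v_p = √[μ(2/r₁ − 1/a_t)] = 5.884 km/s.
First burn Δv₁ = |v_p − v₁| = 1.484 km/s.
Circular speed at r₂: v₂ = √(μ/r₂) = 1.5139 km/s.
Transfer-orbit speed at r₂: v_a = √[μ(2/r₂ − 1/a_t)] = 0.69652 km/s.
Second burn Δv₂ = |v₂ − v_a| = 0.8174 km/s.
Total Δv = Δv₁ + Δv₂ = 2.301 km/s.

Δv = 2300 m/s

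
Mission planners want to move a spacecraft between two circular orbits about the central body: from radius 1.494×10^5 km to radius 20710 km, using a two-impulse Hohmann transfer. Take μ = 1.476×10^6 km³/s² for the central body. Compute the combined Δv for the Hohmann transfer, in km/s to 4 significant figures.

Transfer-ellipse semi-major axis a_t = (r₁ + r₂)/2 = (1.494×10^5 + 20710)/2 = 85055 km.
Circular speed at r₁: v₁ = √(μ/r₁) = √(1.476×10^6/1.494×10^5) = 3.143 km/s.
Transfer-orbit speed at r₁ (vis-viva equation): v_a = √[μ(2/r₁ − 1/a_t)] = 1.551 km/s.
First burn Δv₁ = |v_a − v₁| = 1.592 km/s.
Circular speed at r₂: v₂ = √(μ/r₂) = 8.4422 km/s.
Transfer-orbit speed at r₂: v_p = √[μ(2/r₂ − 1/a_t)] = 11.189 km/s.
Second burn Δv₂ = |v₂ − v_p| = 2.747 km/s.
Total Δv = Δv₁ + Δv₂ = 4.339 km/s.

Δv = 4.339 km/s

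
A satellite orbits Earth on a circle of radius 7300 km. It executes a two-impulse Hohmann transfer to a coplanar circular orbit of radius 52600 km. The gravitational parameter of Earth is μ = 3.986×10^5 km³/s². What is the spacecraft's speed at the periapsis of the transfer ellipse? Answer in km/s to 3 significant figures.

Transfer-ellipse semi-major axis a_t = (r₁ + r₂)/2 = (7300 + 52600)/2 = 29950 km.
The periapsis of the transfer ellipse is at r = 7300 km.
From the vis-viva equation, v = √[μ(2/r − 1/a_t)] = 9.793 km/s.

v = 9.79 km/s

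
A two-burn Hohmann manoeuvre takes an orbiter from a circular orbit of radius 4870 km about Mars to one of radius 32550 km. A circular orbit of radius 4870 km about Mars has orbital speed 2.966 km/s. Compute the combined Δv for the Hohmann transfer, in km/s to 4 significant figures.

Δv = 1.508 km/s

From the circular-orbit relation v² = μ/r at r = 4870 km: μ = v²r = (2.966)² × 4870 = 42842.1 km³/s².
The Hohmann ellipse has a_t = (r₁ + r₂)/2 = 18710 km.
Circular speed at r₁: v₁ = √(μ/r₁) = √(42842.1/4870) = 2.9660 km/s.
On the transfer ellipse at r₁, v² = μ(2/r − 1/a) gives v_p = √[μ(2/r₁ − 1/a_t)] = 3.9121 km/s.
First burn Δv₁ = |v_p − v₁| = 0.9461 km/s.
Circular speed at r₂: v₂ = √(μ/r₂) = 1.14726 km/s.
Transfer-orbit speed at r₂: v_a = √[μ(2/r₂ − 1/a_t)] = 0.585312 km/s.
Second burn Δv₂ = |v₂ − v_a| = 0.5619 km/s.
Δv = Δv₁ + Δv₂ = 0.9461 + 0.5619 = 1.508 km/s.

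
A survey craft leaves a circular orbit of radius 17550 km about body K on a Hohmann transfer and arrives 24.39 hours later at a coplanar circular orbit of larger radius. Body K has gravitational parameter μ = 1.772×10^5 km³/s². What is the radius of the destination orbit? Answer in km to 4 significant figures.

Transfer time t = 24.39 hours = 87804 s, and t = π√(a_t³/μ).
So a_t = (μ t²/π²)^(1/3) = (1.772×10^5 × (87804)² / π²)^(1/3) = 51729 km.
Since a_t = (r₁ + r₂)/2, r₂ = 2a_t − r₁ = 2×51729 − 17550 = 85908 km.

r₂ = 85910 km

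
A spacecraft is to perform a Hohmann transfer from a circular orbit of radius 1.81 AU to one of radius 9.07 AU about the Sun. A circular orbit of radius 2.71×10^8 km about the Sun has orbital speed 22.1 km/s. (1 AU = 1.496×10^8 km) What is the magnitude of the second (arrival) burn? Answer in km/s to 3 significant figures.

From the circular-orbit relation v² = μ/r at r = 2.71×10^8 km: μ = v²r = (22.1)² × 2.71×10^8 = 1.32359×10^11 km³/s².
In km: r₁ = 1.81 × 1.496×10^8 = 2.70776×10^8 km; r₂ = 9.07 × 1.496×10^8 = 1.356872×10^9 km.
Semi-major axis of the transfer orbit: a_t = (2.70776×10^8 + 1.356872×10^9)/2 = 8.13824×10^8 km.
On the circular orbit at r = 1.356872×10^9 km, v_c = √(μ/r) = 9.877 km/s.
Transfer-orbit speed at the same r (vis-viva, a = a_t): v_t = √[μ(2/r − 1/a_t)] = 5.697 km/s.
Δv₂ = |v_t − v_c| = |5.697 − 9.877| = 4.180 km/s.

Δv₂ = 4.18 km/s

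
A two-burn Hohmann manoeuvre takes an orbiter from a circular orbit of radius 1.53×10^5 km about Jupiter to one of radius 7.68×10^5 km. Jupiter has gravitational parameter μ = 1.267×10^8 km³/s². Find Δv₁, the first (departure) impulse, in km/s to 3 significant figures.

Δv₁ = 8.39 km/s

The Hohmann ellipse has a_t = (r₁ + r₂)/2 = 4.605×10^5 km.
Circular speed at r = 1.530×10^5 km: v_c = √(μ/r) = 28.777 km/s.
Transfer-orbit speed at the same r (vis-viva, a = a_t): v_t = √[μ(2/r − 1/a_t)] = 37.163 km/s.
Δv₁ = |v_t − v_c| = |37.163 − 28.777| = 8.386 km/s.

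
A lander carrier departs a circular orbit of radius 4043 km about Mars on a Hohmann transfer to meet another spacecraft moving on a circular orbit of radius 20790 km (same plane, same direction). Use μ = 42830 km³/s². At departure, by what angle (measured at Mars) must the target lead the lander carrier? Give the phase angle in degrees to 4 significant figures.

Transfer-ellipse semi-major axis a_t = (r₁ + r₂)/2 = (4043 + 20790)/2 = 12416.5 km.
Transfer time t = π√(a_t³/μ) = 21000 s.
Target angular speed ω₂ = √(μ/r₂³) = 6.904×10^-5 rad/s.
Angle swept by the target during transfer: ω₂·t = 1.450 rad = 83.08°.
The lander carrier traverses 180° on the transfer ellipse, so the target must lead by 180° − 83.08° = 96.92°.

φ = 96.92°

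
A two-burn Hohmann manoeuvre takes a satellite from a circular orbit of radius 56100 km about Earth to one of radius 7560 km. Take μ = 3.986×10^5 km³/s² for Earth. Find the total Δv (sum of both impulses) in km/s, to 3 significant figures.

Δv = 3.75 km/s

Semi-major axis of the transfer orbit: a_t = (56100 + 7560)/2 = 31830 km.
Circular speed at r₁: v₁ = √(μ/r₁) = √(3.986×10^5/56100) = 2.66555 km/s.
Transfer-orbit speed at r₁ (vis-viva): v_a = √[μ(2/r₁ − 1/a_t)] = 1.29906 km/s.
First burn Δv₁ = |v_a − v₁| = 1.366 km/s.
Circular speed at r₂: v₂ = √(μ/r₂) = 7.261 km/s.
Transfer-orbit speed at r₂: v_p = √[μ(2/r₂ − 1/a_t)] = 9.640 km/s.
Second burn Δv₂ = |v₂ − v_p| = 2.379 km/s.
Total Δv = Δv₁ + Δv₂ = 3.745 km/s.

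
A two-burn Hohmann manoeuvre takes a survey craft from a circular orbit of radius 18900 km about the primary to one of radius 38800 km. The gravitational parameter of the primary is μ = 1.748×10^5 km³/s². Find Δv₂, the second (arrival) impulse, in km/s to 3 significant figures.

The Hohmann ellipse has a_t = (r₁ + r₂)/2 = 28850 km.
Circular speed at r = 38800 km: v_c = √(μ/r) = 2.12253 km/s.
Transfer-orbit speed at the same r (vis-viva, a = a_t): v_t = √[μ(2/r − 1/a_t)] = 1.71796 km/s.
Δv₂ = |v_t − v_c| = |1.71796 − 2.12253| = 0.4046 km/s.

Δv₂ = 0.405 km/s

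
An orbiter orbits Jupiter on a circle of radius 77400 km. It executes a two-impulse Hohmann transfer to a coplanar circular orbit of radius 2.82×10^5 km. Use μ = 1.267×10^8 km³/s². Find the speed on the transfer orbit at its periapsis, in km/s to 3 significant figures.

v = 50.7 km/s

Transfer-ellipse semi-major axis a_t = (r₁ + r₂)/2 = (77400 + 2.820×10^5)/2 = 1.797×10^5 km.
At periapsis, r = 77400 km.
From the vis-viva equation, v = √[μ(2/r − 1/a_t)] = 50.68 km/s.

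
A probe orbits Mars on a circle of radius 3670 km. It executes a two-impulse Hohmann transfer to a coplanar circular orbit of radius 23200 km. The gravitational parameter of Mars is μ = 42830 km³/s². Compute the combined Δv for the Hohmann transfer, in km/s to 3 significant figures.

Δv = 1.72 km/s

The Hohmann ellipse has a_t = (r₁ + r₂)/2 = 13435 km.
At r₁ the circular-orbit speed is v₁ = √(μ/r₁) = 3.416 km/s.
On the transfer ellipse at r₁, v² = μ(2/r − 1/a) gives v_p = √[μ(2/r₁ − 1/a_t)] = 4.489 km/s.
First burn Δv₁ = |v_p − v₁| = 1.073 km/s.
Circular speed at r₂: v₂ = √(μ/r₂) = 1.3587 km/s.
Transfer-orbit speed at r₂: v_a = √[μ(2/r₂ − 1/a_t)] = 0.71014 km/s.
Second burn Δv₂ = |v₂ − v_a| = 0.6486 km/s.
Total Δv = Δv₁ + Δv₂ = 1.722 km/s.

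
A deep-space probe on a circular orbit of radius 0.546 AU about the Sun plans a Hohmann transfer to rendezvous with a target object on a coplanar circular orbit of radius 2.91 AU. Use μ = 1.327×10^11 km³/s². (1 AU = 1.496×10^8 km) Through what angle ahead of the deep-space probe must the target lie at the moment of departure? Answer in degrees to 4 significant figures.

In km: r₁ = 0.546 × 1.496×10^8 = 8.16816×10^7 km; r₂ = 2.91 × 1.496×10^8 = 4.35336×10^8 km.
The Hohmann ellipse has a_t = (r₁ + r₂)/2 = 2.585088×10^8 km.
The half-period of the transfer ellipse is t = π√(a_t³/μ) = 3.5845×10^7 s.
The target's mean motion on its circular orbit is ω₂ = √(μ/r₂³) = 4.0105×10^-8 rad/s.
Angle swept by the target during transfer: ω₂·t = 1.4376 rad = 82.37°.
The deep-space probe traverses 180° on the transfer ellipse, so the target must lead by 180° − 82.37° = 97.63°.

φ = 97.63°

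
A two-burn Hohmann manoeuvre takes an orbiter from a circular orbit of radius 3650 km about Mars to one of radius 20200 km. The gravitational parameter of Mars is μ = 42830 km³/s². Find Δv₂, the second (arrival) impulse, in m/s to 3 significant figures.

Δv₂ = 651 m/s

Semi-major axis of the transfer orbit: a_t = (3650 + 20200)/2 = 11925 km.
Circular speed at r = 20200 km: v_c = √(μ/r) = 1.4561 km/s.
Transfer-orbit speed at the same r (vis-viva, a = a_t): v_t = √[μ(2/r − 1/a_t)] = 0.80559 km/s.
Δv₂ = |v_t − v_c| = |0.80559 − 1.4561| = 0.6505 km/s.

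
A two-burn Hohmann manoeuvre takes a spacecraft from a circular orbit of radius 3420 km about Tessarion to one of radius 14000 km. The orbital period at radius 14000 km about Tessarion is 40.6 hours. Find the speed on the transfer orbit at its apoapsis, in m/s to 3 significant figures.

v = 377 m/s

From Kepler's third law T² = 4π²r³/μ at r = 14000 km, T = 40.6 hours = 40.6 × 3600 s = 1.4616×10^5 s: μ = 4π²r³/T² = 5070.92 km³/s².
Semi-major axis of the transfer orbit: a_t = (3420 + 14000)/2 = 8710 km.
At apoapsis, r = 14000 km.
Vis-viva: v = √[μ(2/r − 1/a_t)] = √[5070.92 × (2/14000 − 1/8710)] = 0.3771 km/s.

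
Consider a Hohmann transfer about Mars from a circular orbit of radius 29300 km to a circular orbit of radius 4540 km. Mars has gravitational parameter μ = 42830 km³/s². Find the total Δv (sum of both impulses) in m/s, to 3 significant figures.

Δv = 1550 m/s

Semi-major axis of the transfer orbit: a_t = (29300 + 4540)/2 = 16920 km.
Circular speed at r₁: v₁ = √(μ/r₁) = √(42830/29300) = 1.20904 km/s.
Transfer-orbit speed at r₁ (vis-viva equation): v_a = √[μ(2/r₁ − 1/a_t)] = 0.626279 km/s.
First burn Δv₁ = |v_a − v₁| = 0.5828 km/s.
Circular speed at r₂: v₂ = √(μ/r₂) = 3.07147 km/s.
Transfer-orbit speed at r₂: v_p = √[μ(2/r₂ − 1/a_t)] = 4.04185 km/s.
Second burn Δv₂ = |v₂ − v_p| = 0.9704 km/s.
Total Δv = Δv₁ + Δv₂ = 1.553 km/s.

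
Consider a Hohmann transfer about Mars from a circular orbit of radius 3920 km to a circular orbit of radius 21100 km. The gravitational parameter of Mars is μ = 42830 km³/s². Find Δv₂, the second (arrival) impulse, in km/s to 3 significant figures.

Semi-major axis of the transfer orbit: a_t = (3920 + 21100)/2 = 12510 km.
Circular speed at r = 21100 km: v_c = √(μ/r) = 1.4247 km/s.
Vis-viva on the transfer ellipse at r = 21100 km gives v_t = √[μ(2/r − 1/a_t)] = 0.79753 km/s.
Δv₂ = |v_t − v_c| = |0.79753 − 1.4247| = 0.6272 km/s.

Δv₂ = 0.627 km/s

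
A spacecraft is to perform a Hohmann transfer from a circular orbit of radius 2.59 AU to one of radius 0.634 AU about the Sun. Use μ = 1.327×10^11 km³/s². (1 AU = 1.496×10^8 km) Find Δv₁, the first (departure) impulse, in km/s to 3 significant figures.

In km: r₁ = 2.59 × 1.496×10^8 = 3.87464×10^8 km; r₂ = 0.634 × 1.496×10^8 = 9.48464×10^7 km.
Semi-major axis of the transfer orbit: a_t = (3.87464×10^8 + 9.48464×10^7)/2 = 2.411552×10^8 km.
Circular speed at r = 3.87464×10^8 km: v_c = √(μ/r) = 18.51 km/s.
Vis-viva on the transfer ellipse at r = 3.87464×10^8 km gives v_t = √[μ(2/r − 1/a_t)] = 11.61 km/s.
Δv₁ = |v_t − v_c| = |11.61 − 18.51| = 6.900 km/s.

Δv₁ = 6.90 km/s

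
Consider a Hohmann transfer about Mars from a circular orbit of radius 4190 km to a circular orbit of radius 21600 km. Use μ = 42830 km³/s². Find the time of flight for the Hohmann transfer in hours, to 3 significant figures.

The Hohmann ellipse has a_t = (r₁ + r₂)/2 = 12895 km.
Half the transfer-orbit period gives t = π√(a_t³/μ) = 22228 s.
Converting: 22228 s ÷ 3600 s/hour = 6.17 hours.

t = 6.17 hours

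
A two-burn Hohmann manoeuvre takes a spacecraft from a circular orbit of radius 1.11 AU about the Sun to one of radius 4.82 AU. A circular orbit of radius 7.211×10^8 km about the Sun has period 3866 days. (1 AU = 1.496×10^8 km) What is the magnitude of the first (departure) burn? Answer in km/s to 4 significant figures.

Δv₁ = 7.773 km/s

From Kepler's third law T² = 4π²r³/μ at r = 7.211×10^8 km, T = 3866 days = 3866 × 86400 s = 3.340224×10^8 s: μ = 4π²r³/T² = 1.32677×10^11 km³/s².
In km: r₁ = 1.11 × 1.496×10^8 = 1.66056×10^8 km; r₂ = 4.82 × 1.496×10^8 = 7.21072×10^8 km.
Semi-major axis of the transfer orbit: a_t = (1.66056×10^8 + 7.21072×10^8)/2 = 4.43564×10^8 km.
Circular speed at r = 1.66056×10^8 km: v_c = √(μ/r) = 28.2664 km/s.
Transfer-orbit speed at the same r (vis-viva, a = a_t): v_t = √[μ(2/r − 1/a_t)] = 36.0397 km/s.
Δv₁ = |v_t − v_c| = |36.0397 − 28.2664| = 7.773 km/s.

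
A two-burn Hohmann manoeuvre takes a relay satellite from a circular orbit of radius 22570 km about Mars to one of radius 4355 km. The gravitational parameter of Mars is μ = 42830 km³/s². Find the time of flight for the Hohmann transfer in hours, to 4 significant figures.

The Hohmann ellipse has a_t = (r₁ + r₂)/2 = 13462.5 km.
Transfer time t = π√(a_t³/μ) = π√((13462.5)³ / 42830) = 23712 s.
Converting: 23712 s ÷ 3600 s/hour = 6.587 hours.

t = 6.587 hours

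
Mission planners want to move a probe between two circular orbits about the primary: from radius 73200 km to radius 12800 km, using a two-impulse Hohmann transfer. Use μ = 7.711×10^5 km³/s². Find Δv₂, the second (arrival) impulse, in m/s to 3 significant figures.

Transfer-ellipse semi-major axis a_t = (r₁ + r₂)/2 = (73200 + 12800)/2 = 43000 km.
On the circular orbit at r = 12800 km, v_c = √(μ/r) = 7.7616 km/s.
Vis-viva on the transfer ellipse at r = 12800 km gives v_t = √[μ(2/r − 1/a_t)] = 10.127 km/s.
Δv₂ = |v_t − v_c| = |10.127 − 7.7616| = 2.365 km/s.

Δv₂ = 2370 m/s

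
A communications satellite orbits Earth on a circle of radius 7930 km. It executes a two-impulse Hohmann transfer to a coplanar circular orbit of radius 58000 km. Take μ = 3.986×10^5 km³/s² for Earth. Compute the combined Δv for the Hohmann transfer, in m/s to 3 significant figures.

The Hohmann ellipse has a_t = (r₁ + r₂)/2 = 32965 km.
At r₁ the circular-orbit speed is v₁ = √(μ/r₁) = 7.090 km/s.
On the transfer ellipse at r₁, vis-viva equation gives v_p = √[μ(2/r₁ − 1/a_t)] = 9.404 km/s.
First burn Δv₁ = |v_p − v₁| = 2.314 km/s.
At r₂, v₂ = √(μ/r₂) = 2.622 km/s.
Transfer-orbit speed at r₂: v_a = √[μ(2/r₂ − 1/a_t)] = 1.286 km/s.
Second burn Δv₂ = |v₂ − v_a| = 1.336 km/s.
Δv = Δv₁ + Δv₂ = 2.314 + 1.336 = 3.650 km/s.

Δv = 3650 m/s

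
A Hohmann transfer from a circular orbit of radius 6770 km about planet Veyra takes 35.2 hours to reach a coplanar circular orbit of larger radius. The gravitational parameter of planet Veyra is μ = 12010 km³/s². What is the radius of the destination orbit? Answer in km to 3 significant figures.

Transfer time t = 35.2 hours = 1.2672×10^5 s, and t = π√(a_t³/μ).
So a_t = (μ t²/π²)^(1/3) = (12010 × (1.2672×10^5)² / π²)^(1/3) = 26935 km.
Since a_t = (r₁ + r₂)/2, r₂ = 2a_t − r₁ = 2×26935 − 6770 = 47100 km.

r₂ = 47100 km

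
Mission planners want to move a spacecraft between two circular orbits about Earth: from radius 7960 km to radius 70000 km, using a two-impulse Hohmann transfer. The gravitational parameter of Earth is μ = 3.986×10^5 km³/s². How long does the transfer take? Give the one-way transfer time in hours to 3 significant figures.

t = 10.6 hours

Semi-major axis of the transfer orbit: a_t = (7960 + 70000)/2 = 38980 km.
Half the transfer-orbit period gives t = π√(a_t³/μ) = 38300 s.
Converting: 38300 s ÷ 3600 s/hour = 10.6 hours.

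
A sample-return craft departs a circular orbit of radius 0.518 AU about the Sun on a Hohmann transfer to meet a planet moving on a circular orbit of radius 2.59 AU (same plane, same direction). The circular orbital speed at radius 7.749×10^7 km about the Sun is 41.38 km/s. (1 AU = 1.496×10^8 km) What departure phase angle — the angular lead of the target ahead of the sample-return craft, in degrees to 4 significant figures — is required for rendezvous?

φ = 96.34°

From the circular-orbit relation v² = μ/r at r = 7.749×10^7 km: μ = v²r = (41.38)² × 7.749×10^7 = 1.32686×10^11 km³/s².
In km: r₁ = 0.518 × 1.496×10^8 = 7.74928×10^7 km; r₂ = 2.59 × 1.496×10^8 = 3.87464×10^8 km.
Transfer-ellipse semi-major axis a_t = (r₁ + r₂)/2 = (7.74928×10^7 + 3.87464×10^8)/2 = 2.324784×10^8 km.
The half-period of the transfer ellipse is t = π√(a_t³/μ) = 3.0571×10^7 s.
The target's mean motion on its circular orbit is ω₂ = √(μ/r₂³) = 4.7760×10^-8 rad/s.
Angle swept by the target during transfer: ω₂·t = 1.4601 rad = 83.66°.
The sample-return craft traverses 180° on the transfer ellipse, so the target must lead by 180° − 83.66° = 96.34°.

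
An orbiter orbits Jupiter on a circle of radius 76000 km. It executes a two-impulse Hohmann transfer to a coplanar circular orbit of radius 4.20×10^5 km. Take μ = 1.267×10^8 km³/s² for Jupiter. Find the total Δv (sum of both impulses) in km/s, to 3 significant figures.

Δv = 20.1 km/s

Semi-major axis of the transfer orbit: a_t = (76000 + 4.200×10^5)/2 = 2.480×10^5 km.
Circular speed at r₁: v₁ = √(μ/r₁) = √(1.267×10^8/76000) = 40.830 km/s.
Transfer-orbit speed at r₁ (v² = μ(2/r − 1/a)): v_p = √[μ(2/r₁ − 1/a_t)] = 53.135 km/s.
First burn Δv₁ = |v_p − v₁| = 12.305 km/s.
At r₂, v₂ = √(μ/r₂) = 17.3686 km/s.
Transfer-orbit speed at r₂: v_a = √[μ(2/r₂ − 1/a_t)] = 9.61490 km/s.
Second burn Δv₂ = |v₂ − v_a| = 7.7537 km/s.
Total Δv = Δv₁ + Δv₂ = 20.06 km/s.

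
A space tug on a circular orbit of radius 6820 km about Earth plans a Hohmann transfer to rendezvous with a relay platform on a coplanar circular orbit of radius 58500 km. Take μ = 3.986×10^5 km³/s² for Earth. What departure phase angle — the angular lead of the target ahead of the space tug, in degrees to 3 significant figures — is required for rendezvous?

φ = 105°

Transfer-ellipse semi-major axis a_t = (r₁ + r₂)/2 = (6820 + 58500)/2 = 32660 km.
The half-period of the transfer ellipse is t = π√(a_t³/μ) = 29370 s.
Target angular speed ω₂ = √(μ/r₂³) = 4.462×10^-5 rad/s.
Angle swept by the target during transfer: ω₂·t = 1.3105 rad = 75.09°.
Arrival is 180° from departure on the ellipse, so φ = 180° − 75.09° = 105°.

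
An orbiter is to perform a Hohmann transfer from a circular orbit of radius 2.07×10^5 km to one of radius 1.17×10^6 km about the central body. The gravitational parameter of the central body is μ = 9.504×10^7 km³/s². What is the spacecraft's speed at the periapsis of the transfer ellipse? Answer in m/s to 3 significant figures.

The Hohmann ellipse has a_t = (r₁ + r₂)/2 = 6.885×10^5 km.
The periapsis of the transfer ellipse is at r = 2.070×10^5 km.
From the vis-viva equation, v = √[μ(2/r − 1/a_t)] = 27.93 km/s.

v = 27900 m/s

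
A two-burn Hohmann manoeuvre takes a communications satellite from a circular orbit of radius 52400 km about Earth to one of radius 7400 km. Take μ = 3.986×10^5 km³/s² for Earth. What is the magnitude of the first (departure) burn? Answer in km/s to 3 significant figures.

Δv₁ = 1.39 km/s

Transfer-ellipse semi-major axis a_t = (r₁ + r₂)/2 = (52400 + 7400)/2 = 29900 km.
Circular speed at r = 52400 km: v_c = √(μ/r) = 2.758 km/s.
Transfer-orbit speed at the same r (vis-viva, a = a_t): v_t = √[μ(2/r − 1/a_t)] = 1.372 km/s.
Δv₁ = |v_t − v_c| = |1.372 − 2.758| = 1.386 km/s.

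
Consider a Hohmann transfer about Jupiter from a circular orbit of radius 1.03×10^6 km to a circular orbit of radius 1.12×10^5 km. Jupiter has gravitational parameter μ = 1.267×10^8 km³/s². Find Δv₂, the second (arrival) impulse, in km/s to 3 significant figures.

The Hohmann ellipse has a_t = (r₁ + r₂)/2 = 5.710×10^5 km.
Circular speed at r = 1.120×10^5 km: v_c = √(μ/r) = 33.63 km/s.
Vis-viva on the transfer ellipse at r = 1.120×10^5 km gives v_t = √[μ(2/r − 1/a_t)] = 45.17 km/s.
Δv₂ = |v_t − v_c| = |45.17 − 33.63| = 11.54 km/s.

Δv₂ = 11.5 km/s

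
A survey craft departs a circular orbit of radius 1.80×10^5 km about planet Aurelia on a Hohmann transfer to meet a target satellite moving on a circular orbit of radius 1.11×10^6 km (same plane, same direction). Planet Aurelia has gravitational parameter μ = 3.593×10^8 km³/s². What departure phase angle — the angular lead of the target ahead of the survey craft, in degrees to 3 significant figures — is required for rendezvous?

Transfer-ellipse semi-major axis a_t = (r₁ + r₂)/2 = (1.800×10^5 + 1.110×10^6)/2 = 6.450×10^5 km.
Transfer time t = π√(a_t³/μ) = 85850 s.
Target angular speed ω₂ = √(μ/r₂³) = 1.621×10^-5 rad/s.
Angle swept by the target during transfer: ω₂·t = 1.3916 rad = 79.73°.
The survey craft traverses 180° on the transfer ellipse, so the target must lead by 180° − 79.73° = 100°.

φ = 100°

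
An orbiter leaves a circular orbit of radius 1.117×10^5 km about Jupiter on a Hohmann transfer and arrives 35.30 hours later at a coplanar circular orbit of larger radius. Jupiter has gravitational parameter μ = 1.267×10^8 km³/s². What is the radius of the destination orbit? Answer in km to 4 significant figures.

r₂ = 1.072×10^6 km

Transfer time t = 35.30 hours = 1.2708×10^5 s, and t = π√(a_t³/μ).
So a_t = (μ t²/π²)^(1/3) = (1.267×10^8 × (1.2708×10^5)² / π²)^(1/3) = 5.9185×10^5 km.
Since a_t = (r₁ + r₂)/2, r₂ = 2a_t − r₁ = 2×5.9185×10^5 − 1.117×10^5 = 1.072×10^6 km.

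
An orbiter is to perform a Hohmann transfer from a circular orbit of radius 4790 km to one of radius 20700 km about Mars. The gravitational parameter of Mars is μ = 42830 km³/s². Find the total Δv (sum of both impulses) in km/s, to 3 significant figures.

Semi-major axis of the transfer orbit: a_t = (4790 + 20700)/2 = 12745 km.
Circular speed at r₁: v₁ = √(μ/r₁) = √(42830/4790) = 2.9902 km/s.
On the transfer ellipse at r₁, vis-viva gives v_p = √[μ(2/r₁ − 1/a_t)] = 3.8108 km/s.
First burn Δv₁ = |v_p − v₁| = 0.8206 km/s.
Circular speed at r₂: v₂ = √(μ/r₂) = 1.4384 km/s.
Transfer-orbit speed at r₂: v_a = √[μ(2/r₂ − 1/a_t)] = 0.88183 km/s.
Second burn Δv₂ = |v₂ − v_a| = 0.5566 km/s.
Total Δv = Δv₁ + Δv₂ = 1.377 km/s.

Δv = 1.38 km/s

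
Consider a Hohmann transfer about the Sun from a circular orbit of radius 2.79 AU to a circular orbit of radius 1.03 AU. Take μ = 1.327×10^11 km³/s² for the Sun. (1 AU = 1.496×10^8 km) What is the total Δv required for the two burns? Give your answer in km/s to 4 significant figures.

Δv = 10.86 km/s

In km: r₁ = 2.79 × 1.496×10^8 = 4.17384×10^8 km; r₂ = 1.03 × 1.496×10^8 = 1.54088×10^8 km.
The Hohmann ellipse has a_t = (r₁ + r₂)/2 = 2.85736×10^8 km.
At r₁ the circular-orbit speed is v₁ = √(μ/r₁) = 17.831 km/s.
On the transfer ellipse at r₁, vis-viva equation gives v_a = √[μ(2/r₁ − 1/a_t)] = 13.094 km/s.
First burn Δv₁ = |v_a − v₁| = 4.737 km/s.
At r₂, v₂ = √(μ/r₂) = 29.346 km/s.
Transfer-orbit speed at r₂: v_p = √[μ(2/r₂ − 1/a_t)] = 35.468 km/s.
Second burn Δv₂ = |v₂ − v_p| = 6.122 km/s.
Δv = Δv₁ + Δv₂ = 4.737 + 6.122 = 10.86 km/s.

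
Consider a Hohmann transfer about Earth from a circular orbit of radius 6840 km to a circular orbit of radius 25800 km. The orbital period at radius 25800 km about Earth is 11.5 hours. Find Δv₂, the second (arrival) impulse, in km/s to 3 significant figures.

From Kepler's third law T² = 4π²r³/μ at r = 25800 km, T = 11.5 hours = 11.5 × 3600 s = 41400 s: μ = 4π²r³/T² = 3.95565×10^5 km³/s².
The Hohmann ellipse has a_t = (r₁ + r₂)/2 = 16320 km.
Circular speed at r = 25800 km: v_c = √(μ/r) = 3.916 km/s.
Transfer-orbit speed at the same r (vis-viva, a = a_t): v_t = √[μ(2/r − 1/a_t)] = 2.535 km/s.
Δv₂ = |v_t − v_c| = |2.535 − 3.916| = 1.381 km/s.

Δv₂ = 1.38 km/s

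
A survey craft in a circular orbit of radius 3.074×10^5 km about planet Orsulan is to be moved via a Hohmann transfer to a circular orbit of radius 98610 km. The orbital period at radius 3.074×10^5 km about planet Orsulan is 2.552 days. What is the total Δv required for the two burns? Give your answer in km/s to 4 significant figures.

From Kepler's third law T² = 4π²r³/μ at r = 3.074×10^5 km, T = 2.552 days = 2.552 × 86400 s = 2.204928×10^5 s: μ = 4π²r³/T² = 2.35875×10^7 km³/s².
Transfer-ellipse semi-major axis a_t = (r₁ + r₂)/2 = (3.074×10^5 + 98610)/2 = 2.03005×10^5 km.
Circular speed at r₁: v₁ = √(μ/r₁) = √(2.35875×10^7/3.074×10^5) = 8.759702 km/s.
Transfer-orbit speed at r₁ (vis-viva): v_a = √[μ(2/r₁ − 1/a_t)] = 6.105151 km/s.
First burn Δv₁ = |v_a − v₁| = 2.6546 km/s.
Circular speed at r₂: v₂ = √(μ/r₂) = 15.4661 km/s.
Transfer-orbit speed at r₂: v_p = √[μ(2/r₂ − 1/a_t)] = 19.0318 km/s.
Second burn Δv₂ = |v₂ − v_p| = 3.5657 km/s.
Total Δv = Δv₁ + Δv₂ = 6.220 km/s.

Δv = 6.220 km/s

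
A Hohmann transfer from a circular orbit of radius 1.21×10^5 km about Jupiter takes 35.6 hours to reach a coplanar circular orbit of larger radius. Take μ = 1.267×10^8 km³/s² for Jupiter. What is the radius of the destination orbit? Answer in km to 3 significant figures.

Transfer time t = 35.6 hours = 1.2816×10^5 s, and t = π√(a_t³/μ).
So a_t = (μ t²/π²)^(1/3) = (1.267×10^8 × (1.2816×10^5)² / π²)^(1/3) = 5.9520×10^5 km.
Since a_t = (r₁ + r₂)/2, r₂ = 2a_t − r₁ = 2×5.9520×10^5 − 1.210×10^5 = 1.0694×10^6 km.

r₂ = 1.07×10^6 km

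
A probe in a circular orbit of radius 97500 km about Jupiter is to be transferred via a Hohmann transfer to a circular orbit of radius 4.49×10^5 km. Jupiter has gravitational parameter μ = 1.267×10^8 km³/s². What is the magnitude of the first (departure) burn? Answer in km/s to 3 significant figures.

Δv₁ = 10.2 km/s

Transfer-ellipse semi-major axis a_t = (r₁ + r₂)/2 = (97500 + 4.490×10^5)/2 = 2.7325×10^5 km.
On the circular orbit at r = 97500 km, v_c = √(μ/r) = 36.05 km/s.
Transfer-orbit speed at the same r (vis-viva, a = a_t): v_t = √[μ(2/r − 1/a_t)] = 46.21 km/s.
Δv₁ = |v_t − v_c| = |46.21 − 36.05| = 10.16 km/s.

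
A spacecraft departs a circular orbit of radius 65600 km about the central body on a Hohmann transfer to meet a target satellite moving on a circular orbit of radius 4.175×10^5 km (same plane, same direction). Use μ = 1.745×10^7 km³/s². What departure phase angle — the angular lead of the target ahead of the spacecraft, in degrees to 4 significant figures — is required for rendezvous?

φ = 100.8°

The Hohmann ellipse has a_t = (r₁ + r₂)/2 = 2.4155×10^5 km.
Transfer time t = π√(a_t³/μ) = 89282 s.
Target angular speed ω₂ = √(μ/r₂³) = 1.5485×10^-5 rad/s.
Angle swept by the target during transfer: ω₂·t = 1.3825 rad = 79.21°.
The spacecraft traverses 180° on the transfer ellipse, so the target must lead by 180° − 79.21° = 100.8°.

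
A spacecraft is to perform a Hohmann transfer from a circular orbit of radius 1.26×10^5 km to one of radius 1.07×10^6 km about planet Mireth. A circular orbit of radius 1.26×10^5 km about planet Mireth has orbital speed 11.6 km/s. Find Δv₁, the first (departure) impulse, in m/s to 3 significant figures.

Δv₁ = 3920 m/s

From the circular-orbit relation v² = μ/r at r = 1.26×10^5 km: μ = v²r = (11.6)² × 1.26×10^5 = 1.69546×10^7 km³/s².
Transfer-ellipse semi-major axis a_t = (r₁ + r₂)/2 = (1.260×10^5 + 1.070×10^6)/2 = 5.980×10^5 km.
On the circular orbit at r = 1.260×10^5 km, v_c = √(μ/r) = 11.600 km/s.
Vis-viva on the transfer ellipse at r = 1.260×10^5 km gives v_t = √[μ(2/r − 1/a_t)] = 15.517 km/s.
Δv₁ = |v_t − v_c| = |15.517 − 11.600| = 3.917 km/s.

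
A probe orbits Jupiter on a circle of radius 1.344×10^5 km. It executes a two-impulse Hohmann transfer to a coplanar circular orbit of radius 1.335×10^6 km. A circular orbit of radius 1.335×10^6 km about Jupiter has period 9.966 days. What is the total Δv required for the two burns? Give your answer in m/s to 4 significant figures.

Δv = 16260 m/s

From Kepler's third law T² = 4π²r³/μ at r = 1.335×10^6 km, T = 9.966 days = 9.966 × 86400 s = 8.610624×10^5 s: μ = 4π²r³/T² = 1.26688×10^8 km³/s².
Transfer-ellipse semi-major axis a_t = (r₁ + r₂)/2 = (1.344×10^5 + 1.335×10^6)/2 = 7.347×10^5 km.
At r₁ the circular-orbit speed is v₁ = √(μ/r₁) = 30.702 km/s.
On the transfer ellipse at r₁, vis-viva gives v_p = √[μ(2/r₁ − 1/a_t)] = 41.386 km/s.
First burn Δv₁ = |v_p − v₁| = 10.684 km/s.
At r₂, v₂ = √(μ/r₂) = 9.7415 km/s.
Transfer-orbit speed at r₂: v_a = √[μ(2/r₂ − 1/a_t)] = 4.1665 km/s.
Second burn Δv₂ = |v₂ − v_a| = 5.5750 km/s.
Total Δv = Δv₁ + Δv₂ = 16.26 km/s.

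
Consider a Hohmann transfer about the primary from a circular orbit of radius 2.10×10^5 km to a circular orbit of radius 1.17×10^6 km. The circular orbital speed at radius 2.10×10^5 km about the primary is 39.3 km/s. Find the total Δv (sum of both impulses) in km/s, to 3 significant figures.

From the circular-orbit relation v² = μ/r at r = 2.10×10^5 km: μ = v²r = (39.3)² × 2.10×10^5 = 3.24343×10^8 km³/s².
Transfer-ellipse semi-major axis a_t = (r₁ + r₂)/2 = (2.100×10^5 + 1.170×10^6)/2 = 6.900×10^5 km.
At r₁ the circular-orbit speed is v₁ = √(μ/r₁) = 39.30 km/s.
Transfer-orbit speed at r₁ (vis-viva): v_p = √[μ(2/r₁ − 1/a_t)] = 51.18 km/s.
First burn Δv₁ = |v_p − v₁| = 11.88 km/s.
Circular speed at r₂: v₂ = √(μ/r₂) = 16.6498 km/s.
Transfer-orbit speed at r₂: v_a = √[μ(2/r₂ − 1/a_t)] = 9.18532 km/s.
Second burn Δv₂ = |v₂ − v_a| = 7.464 km/s.
Δv = Δv₁ + Δv₂ = 11.88 + 7.464 = 19.34 km/s.

Δv = 19.3 km/s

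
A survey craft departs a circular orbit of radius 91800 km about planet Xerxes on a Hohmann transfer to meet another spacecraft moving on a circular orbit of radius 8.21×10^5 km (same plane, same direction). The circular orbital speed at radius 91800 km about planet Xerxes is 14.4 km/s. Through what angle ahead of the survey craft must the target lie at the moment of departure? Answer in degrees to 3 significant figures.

From the circular-orbit relation v² = μ/r at r = 91800 km: μ = v²r = (14.4)² × 91800 = 1.90356×10^7 km³/s².
Semi-major axis of the transfer orbit: a_t = (91800 + 8.210×10^5)/2 = 4.564×10^5 km.
Transfer time t = π√(a_t³/μ) = 2.22016×10^5 s.
The target's mean motion on its circular orbit is ω₂ = √(μ/r₂³) = 5.86501×10^-6 rad/s.
Angle swept by the target during transfer: ω₂·t = 1.30213 rad = 74.61°.
The survey craft traverses 180° on the transfer ellipse, so the target must lead by 180° − 74.61° = 105°.

φ = 105°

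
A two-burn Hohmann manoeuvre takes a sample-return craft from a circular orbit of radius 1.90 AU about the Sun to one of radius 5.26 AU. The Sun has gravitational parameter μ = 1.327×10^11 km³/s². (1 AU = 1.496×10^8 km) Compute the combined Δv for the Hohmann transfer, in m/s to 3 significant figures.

In km: r₁ = 1.90 × 1.496×10^8 = 2.8424×10^8 km; r₂ = 5.26 × 1.496×10^8 = 7.86896×10^8 km.
Transfer-ellipse semi-major axis a_t = (r₁ + r₂)/2 = (2.8424×10^8 + 7.86896×10^8)/2 = 5.35568×10^8 km.
At r₁ the circular-orbit speed is v₁ = √(μ/r₁) = 21.6069 km/s.
On the transfer ellipse at r₁, v² = μ(2/r − 1/a) gives v_p = √[μ(2/r₁ − 1/a_t)] = 26.1905 km/s.
First burn Δv₁ = |v_p − v₁| = 4.5836 km/s.
At r₂, v₂ = √(μ/r₂) = 12.98604 km/s.
Transfer-orbit speed at r₂: v_a = √[μ(2/r₂ − 1/a_t)] = 9.460456 km/s.
Second burn Δv₂ = |v₂ − v_a| = 3.5256 km/s.
Δv = Δv₁ + Δv₂ = 4.5836 + 3.5256 = 8.109 km/s.

Δv = 8110 m/s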